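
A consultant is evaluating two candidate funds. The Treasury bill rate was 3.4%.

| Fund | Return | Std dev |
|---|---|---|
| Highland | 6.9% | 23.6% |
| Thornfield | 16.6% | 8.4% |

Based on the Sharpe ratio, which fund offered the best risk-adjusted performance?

Thornfield

Highland: Sharpe ratio = (6.9% − 3.4%) / 23.6% = 0.148
Thornfield: Sharpe ratio = (16.6% − 3.4%) / 8.4% = 1.571
Highest: Thornfield (1.571).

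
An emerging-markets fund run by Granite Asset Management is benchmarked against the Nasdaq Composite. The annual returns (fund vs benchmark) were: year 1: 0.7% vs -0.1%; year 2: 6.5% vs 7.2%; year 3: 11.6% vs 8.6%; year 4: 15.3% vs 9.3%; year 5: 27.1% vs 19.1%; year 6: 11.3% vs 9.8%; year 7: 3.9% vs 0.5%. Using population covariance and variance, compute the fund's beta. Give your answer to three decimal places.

1.298

r̄p = 10.9143%,  r̄m = 7.7714%
Cov = Σ(rp − r̄p)(rm − r̄m) / 7 = 46.4776
Var(rm) = Σ(rm − r̄m)² / 7 = 35.8049
β = Cov / Var = 46.4776 / 35.8049 = 1.2981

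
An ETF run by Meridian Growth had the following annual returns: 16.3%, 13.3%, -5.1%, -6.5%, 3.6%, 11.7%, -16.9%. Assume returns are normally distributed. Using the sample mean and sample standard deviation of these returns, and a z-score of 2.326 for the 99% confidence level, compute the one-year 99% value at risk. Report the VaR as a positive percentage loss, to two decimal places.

26.27

r̄ = (16.3 + 13.3 − 5.1 − 6.5 + 3.6 + 11.7 − 16.9) / 7 = 16.40 / 7 = 2.3429%
Sample σ = √[Σ(r − r̄)² / 6] = √[907.8771 / 6] = √151.3129 = 12.3009%
VaR = −(r̄ − z·σ) = −(2.3429 − 2.326 × 12.3009) = −(-26.2690) = 26.2690%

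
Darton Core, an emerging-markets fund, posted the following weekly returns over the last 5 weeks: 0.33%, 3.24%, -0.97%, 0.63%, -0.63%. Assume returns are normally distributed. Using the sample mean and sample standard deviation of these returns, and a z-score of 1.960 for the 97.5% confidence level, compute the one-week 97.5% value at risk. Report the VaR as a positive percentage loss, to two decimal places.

2.73

μ = (0.33 + 3.24 − 0.97 + 0.63 − 0.63) / 5 = 2.600 / 5 = 0.5200%
Sample std dev = √[10.9892 / 4] = 1.6575%
VaR = −(μ − z·σ) = −(0.5200 − 1.960 × 1.6575) = −(-2.7287) = 2.7287%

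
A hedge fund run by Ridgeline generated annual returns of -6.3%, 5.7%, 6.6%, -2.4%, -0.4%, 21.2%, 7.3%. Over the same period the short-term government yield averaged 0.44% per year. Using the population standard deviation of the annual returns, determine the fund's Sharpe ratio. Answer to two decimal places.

0.49

μ = (-6.3 + 5.7 + 6.6 − 2.4 − 0.4 + 21.2 + 7.3) / 7 = 4.5286%
Σ(r − μ)² = (-6.3 − 4.5286)² + (5.7 − 4.5286)² + (6.6 − 4.5286)² + … = 480.8343
population σ = √(480.8343 / 7) = √68.6906 = 8.2880%
Sharpe = (μ − rf) / σ = (4.5286 − 0.44) / 8.2880 = 4.0886 / 8.2880 = 0.4933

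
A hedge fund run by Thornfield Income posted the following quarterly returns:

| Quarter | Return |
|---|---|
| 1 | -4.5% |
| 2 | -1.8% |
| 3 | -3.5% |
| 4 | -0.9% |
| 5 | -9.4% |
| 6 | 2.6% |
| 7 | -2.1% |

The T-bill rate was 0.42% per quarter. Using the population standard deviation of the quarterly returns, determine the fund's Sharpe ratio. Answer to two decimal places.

-0.95

μ = (-4.5 − 1.8 − 3.5 − 0.9 − 9.4 + 2.6 − 2.1) / 7 = -2.8000%
Σ(r − μ)² = (-4.5 − (-2.8000))² + (-1.8 − (-2.8000))² + … = 81.2000
population σ = √(81.2000 / 7) = √11.6000 = 3.4059%
Sharpe = (μ − rf) / σ = (-2.8000 − 0.42) / 3.4059 = -3.2200 / 3.4059 = -0.9454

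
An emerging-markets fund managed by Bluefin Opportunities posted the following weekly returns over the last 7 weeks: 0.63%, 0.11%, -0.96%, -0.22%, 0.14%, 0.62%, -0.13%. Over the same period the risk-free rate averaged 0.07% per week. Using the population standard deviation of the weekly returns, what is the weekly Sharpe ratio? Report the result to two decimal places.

r̄ = (0.63 + 0.11 − 0.96 − 0.22 + 0.14 + 0.62 − 0.13) / 7 = 0.0271%
Σ(r − r̄)² = (0.63 − 0.0271)² + (0.11 − 0.0271)² + (-0.96 − 0.0271)² + … = 1.7947
σ = √[1.7947 / 7] = 0.5063%
Sharpe = (r̄ − rf) / σ = (0.0271 − 0.07) / 0.5063 = -0.0429 / 0.5063 = -0.0847

-0.08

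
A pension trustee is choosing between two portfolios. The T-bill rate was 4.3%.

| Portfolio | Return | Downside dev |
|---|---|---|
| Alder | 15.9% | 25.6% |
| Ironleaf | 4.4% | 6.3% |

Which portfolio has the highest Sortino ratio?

Alder

Alder: Sortino ratio = (15.9% − 4.3%) / 25.6% = 0.453
Ironleaf: Sortino ratio = (4.4% − 4.3%) / 6.3% = 0.016
Highest: Alder (0.453).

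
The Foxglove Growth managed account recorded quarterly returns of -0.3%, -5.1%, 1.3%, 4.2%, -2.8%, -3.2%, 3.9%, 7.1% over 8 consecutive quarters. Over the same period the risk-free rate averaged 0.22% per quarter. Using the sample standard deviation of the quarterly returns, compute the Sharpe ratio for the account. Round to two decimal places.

0.10

μ = (-0.3 − 5.1 + 1.3 + 4.2 − 2.8 − 3.2 + 3.9 + 7.1) / 8 = 5.10 / 8 = 0.6375%
Sample std dev = √[125.8788 / 7] = 4.2406%
Sharpe = (μ − rf) / σ = (0.6375 − 0.22) / 4.2406 = 0.4175 / 4.2406 = 0.0985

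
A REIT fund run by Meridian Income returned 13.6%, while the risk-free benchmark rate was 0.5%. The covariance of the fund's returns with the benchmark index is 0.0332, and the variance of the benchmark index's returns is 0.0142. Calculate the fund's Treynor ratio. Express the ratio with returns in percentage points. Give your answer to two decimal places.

β = Cov / Var = 0.0332 / 0.0142 = 2.3380
Treynor = (Rp − Rf) / β = (13.6% − 0.5%) / 2.3380 = 13.10 / 2.3380 = 5.6031

5.60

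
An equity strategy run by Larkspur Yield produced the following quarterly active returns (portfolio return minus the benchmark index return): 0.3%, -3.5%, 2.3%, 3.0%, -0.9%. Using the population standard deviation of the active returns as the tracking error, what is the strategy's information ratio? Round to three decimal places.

Mean return r̄ = 1.20 / 5 = 0.2400%
Σ(r − r̄)² = (0.3 − 0.2400)² + (-3.5 − 0.2400)² + … = 27.1520
population σ = √(27.1520 / 5) = √5.4304 = 2.3303%
IR = r̄ / tracking error = 0.2400 / 2.3303 = 0.1030

0.103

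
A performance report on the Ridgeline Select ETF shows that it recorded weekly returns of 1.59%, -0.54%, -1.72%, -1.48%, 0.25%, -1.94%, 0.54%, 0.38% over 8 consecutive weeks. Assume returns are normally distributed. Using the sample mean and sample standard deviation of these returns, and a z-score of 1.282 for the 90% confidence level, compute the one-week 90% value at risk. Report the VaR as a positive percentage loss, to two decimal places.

1.98

Mean return r̄ = -2.920 / 8 = -0.3650%
Sample std dev = √[11.1648 / 7] = 1.2629%
VaR = −(r̄ − z·σ) = −(-0.3650 − 1.282 × 1.2629) = −(-1.9840) = 1.9840%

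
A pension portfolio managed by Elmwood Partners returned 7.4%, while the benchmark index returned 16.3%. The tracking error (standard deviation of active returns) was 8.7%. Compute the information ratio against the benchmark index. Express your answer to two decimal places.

IR = (Rp − Rb) / TE = (7.4% − 16.3%) / 8.7% = -8.90% / 8.7% = -1.0230

-1.02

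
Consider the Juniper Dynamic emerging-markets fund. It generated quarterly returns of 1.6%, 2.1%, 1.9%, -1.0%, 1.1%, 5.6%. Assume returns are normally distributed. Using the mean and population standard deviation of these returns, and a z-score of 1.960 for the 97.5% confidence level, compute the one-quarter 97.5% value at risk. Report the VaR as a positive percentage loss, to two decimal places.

1.94

μ = (1.6 + 2.1 + 1.9 − 1 + 1.1 + 5.6) / 6 = 1.8833%
Population std dev = √[22.8683 / 6] = 1.9523%
VaR = −(μ − z·σ) = −(1.8833 − 1.960 × 1.9523) = −(-1.9432) = 1.9432%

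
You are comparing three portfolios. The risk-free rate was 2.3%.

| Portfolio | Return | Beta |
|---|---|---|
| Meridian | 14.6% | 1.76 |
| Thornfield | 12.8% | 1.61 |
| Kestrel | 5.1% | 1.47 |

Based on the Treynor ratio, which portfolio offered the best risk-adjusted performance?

Meridian

Meridian: Treynor = (14.6% − 2.3%) / 1.76 = 6.989
Thornfield: Treynor = (12.8% − 2.3%) / 1.61 = 6.522
Kestrel: Treynor = (5.1% − 2.3%) / 1.47 = 1.905
Highest: Meridian (6.989).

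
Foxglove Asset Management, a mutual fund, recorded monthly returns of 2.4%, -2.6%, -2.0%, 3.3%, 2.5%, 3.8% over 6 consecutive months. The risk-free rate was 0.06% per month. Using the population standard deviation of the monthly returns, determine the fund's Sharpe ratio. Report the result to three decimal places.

0.460

r̄ = (2.4 − 2.6 − 2 + 3.3 + 2.5 + 3.8) / 6 = 7.40 / 6 = 1.2333%
Σ(r − r̄)² = 38.9733; population σ = √(38.9733/6) = 2.5486%
Sharpe = (r̄ − rf) / σ = (1.2333 − 0.06) / 2.5486 = 1.1733 / 2.5486 = 0.4604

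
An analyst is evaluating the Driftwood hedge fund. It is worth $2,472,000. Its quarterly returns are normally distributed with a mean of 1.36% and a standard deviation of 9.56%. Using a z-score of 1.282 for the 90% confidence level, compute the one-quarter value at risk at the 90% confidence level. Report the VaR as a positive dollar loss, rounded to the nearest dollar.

$269,347

Return at the 90% tail: μ − z·σ = 1.36% − 1.282 × 9.56% = 1.36 − 12.25592 = -10.89592%
VaR = −(-10.89592%) × $2,472,000 = 10.89592% × $2,472,000 = $269,347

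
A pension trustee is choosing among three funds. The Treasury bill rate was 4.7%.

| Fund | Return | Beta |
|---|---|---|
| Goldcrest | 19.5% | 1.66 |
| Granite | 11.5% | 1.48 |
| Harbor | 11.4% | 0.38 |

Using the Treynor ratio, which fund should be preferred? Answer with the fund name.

Harbor

Goldcrest: Treynor = (19.5% − 4.7%) / 1.66 = 8.916
Granite: Treynor = (11.5% − 4.7%) / 1.48 = 4.595
Harbor: Treynor = (11.4% − 4.7%) / 0.38 = 17.632
Highest: Harbor (17.632).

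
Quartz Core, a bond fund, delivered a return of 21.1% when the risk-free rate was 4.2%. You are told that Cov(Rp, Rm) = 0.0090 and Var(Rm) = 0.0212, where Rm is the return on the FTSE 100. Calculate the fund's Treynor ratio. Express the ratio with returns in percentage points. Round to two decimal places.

39.81

β = Cov / Var = 0.0090 / 0.0212 = 0.4245
Treynor = (Rp − Rf) / β = (21.1% − 4.2%) / 0.4245 = 16.90 / 0.4245 = 39.8115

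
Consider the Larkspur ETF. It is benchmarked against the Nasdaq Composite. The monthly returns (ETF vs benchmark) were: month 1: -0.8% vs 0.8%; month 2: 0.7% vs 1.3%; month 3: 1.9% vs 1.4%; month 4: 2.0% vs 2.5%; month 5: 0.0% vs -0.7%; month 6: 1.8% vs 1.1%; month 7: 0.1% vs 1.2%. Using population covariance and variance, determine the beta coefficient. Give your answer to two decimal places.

0.71

r̄p = 0.8143%,  r̄m = 1.0857%
Cov = Σ(rp − r̄p)(rm − r̄m) / 7 = 0.5488
Var(rm) = Σ(rm − r̄m)² / 7 = 0.7755
β = Cov / Var = 0.5488 / 0.7755 = 0.7077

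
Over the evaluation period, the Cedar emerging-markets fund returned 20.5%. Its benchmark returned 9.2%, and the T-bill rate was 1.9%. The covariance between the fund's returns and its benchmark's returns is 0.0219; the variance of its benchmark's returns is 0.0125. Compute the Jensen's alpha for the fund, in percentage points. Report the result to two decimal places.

5.81

β = Cov / Var = 0.0219 / 0.0125 = 1.7520
E[R] = Rf + β(Rm − Rf) = 1.9% + 1.7520 × (9.2% − 1.9%) = 14.6896%
α = Rp − E[R] = 20.5% − 14.6896% = 5.8104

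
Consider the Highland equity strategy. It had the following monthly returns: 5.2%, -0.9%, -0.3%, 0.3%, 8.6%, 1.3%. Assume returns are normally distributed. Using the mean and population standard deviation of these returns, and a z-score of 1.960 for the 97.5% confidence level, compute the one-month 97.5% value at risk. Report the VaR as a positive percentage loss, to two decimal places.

4.33

μ = (5.2 − 0.9 − 0.3 + 0.3 + 8.6 + 1.3) / 6 = 2.3667%
Population std dev = √[70.0733 / 6] = 3.4174%
VaR = −(μ − z·σ) = −(2.3667 − 1.960 × 3.4174) = −(-4.3314) = 4.3314%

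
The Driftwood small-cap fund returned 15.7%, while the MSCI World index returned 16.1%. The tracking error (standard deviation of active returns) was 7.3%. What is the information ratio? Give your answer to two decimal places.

-0.05

IR = (Rp − Rb) / TE = (15.7% − 16.1%) / 7.3% = -0.40% / 7.3% = -0.0548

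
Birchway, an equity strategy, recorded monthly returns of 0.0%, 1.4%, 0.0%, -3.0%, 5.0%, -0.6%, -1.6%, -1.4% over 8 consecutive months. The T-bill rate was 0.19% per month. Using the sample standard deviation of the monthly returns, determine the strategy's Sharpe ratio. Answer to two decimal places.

-0.09

r̄ = (0 + 1.4 + 0 − 3 + 5 − 0.6 − 1.6 − 1.4) / 8 = -0.0250%
Σ(r − r̄)² = 40.8350; sample σ = √(40.8350/7) = 2.4153%
Sharpe = (r̄ − rf) / σ = (-0.0250 − 0.19) / 2.4153 = -0.2150 / 2.4153 = -0.0890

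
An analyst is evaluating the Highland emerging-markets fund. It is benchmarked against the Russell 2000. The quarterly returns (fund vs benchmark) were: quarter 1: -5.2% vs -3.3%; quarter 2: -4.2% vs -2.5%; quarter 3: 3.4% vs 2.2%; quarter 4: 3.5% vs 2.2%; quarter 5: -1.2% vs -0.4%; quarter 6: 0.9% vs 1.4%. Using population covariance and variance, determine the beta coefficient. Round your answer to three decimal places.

1.535

r̄p = -0.4667%,  r̄m = -0.0667%
Cov = Σ(rp − r̄p)(rm − r̄m) / 6 = 7.3989
Var(rm) = Σ(rm − r̄m)² / 6 = 4.8189
β = Cov / Var = 7.3989 / 4.8189 = 1.5354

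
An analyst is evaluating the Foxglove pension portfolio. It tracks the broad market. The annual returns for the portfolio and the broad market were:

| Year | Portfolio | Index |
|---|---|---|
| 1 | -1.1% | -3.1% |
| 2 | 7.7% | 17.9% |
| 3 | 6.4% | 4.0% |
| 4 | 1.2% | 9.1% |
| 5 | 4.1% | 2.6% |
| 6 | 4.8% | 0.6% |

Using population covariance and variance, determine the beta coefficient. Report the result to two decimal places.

r̄p = 3.8500%,  r̄m = 5.1833%
Cov = Σ(rp − r̄p)(rm − r̄m) / 6 = 11.9275
Var(rm) = Σ(rm − r̄m)² / 6 = 45.7914
β = Cov / Var = 11.9275 / 45.7914 = 0.2605

0.26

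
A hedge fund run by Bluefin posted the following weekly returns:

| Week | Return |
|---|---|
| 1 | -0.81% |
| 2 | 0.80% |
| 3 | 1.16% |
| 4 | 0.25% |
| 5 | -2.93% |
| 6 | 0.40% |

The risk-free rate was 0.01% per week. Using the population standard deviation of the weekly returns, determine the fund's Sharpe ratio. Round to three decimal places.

-0.145

μ = (-0.81 + 0.8 + 1.16 + 0.25 − 2.93 + 0.4) / 6 = -1.130 / 6 = -0.1883%
Σ(r − μ)² = 11.2363; population σ = √(11.2363/6) = 1.3685%
Sharpe = (μ − rf) / σ = (-0.1883 − 0.01) / 1.3685 = -0.1983 / 1.3685 = -0.1449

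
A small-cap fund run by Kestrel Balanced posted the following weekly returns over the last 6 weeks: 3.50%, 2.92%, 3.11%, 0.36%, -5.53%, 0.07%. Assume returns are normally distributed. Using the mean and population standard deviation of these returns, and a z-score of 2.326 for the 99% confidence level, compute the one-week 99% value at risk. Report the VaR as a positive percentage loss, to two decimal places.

μ = (3.5 + 2.92 + 3.11 + 0.36 − 5.53 + 0.07) / 6 = 4.430 / 6 = 0.7383%
Σ(r − μ)² = 57.8931; population σ = √(57.8931/6) = 3.1063%
VaR = −(μ − z·σ) = −(0.7383 − 2.326 × 3.1063) = −(-6.4870) = 6.4870%

6.49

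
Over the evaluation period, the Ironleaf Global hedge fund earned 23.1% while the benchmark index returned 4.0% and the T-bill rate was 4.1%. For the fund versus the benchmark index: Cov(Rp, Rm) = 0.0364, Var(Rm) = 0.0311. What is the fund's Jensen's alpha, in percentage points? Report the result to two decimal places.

19.12

β = Cov / Var = 0.0364 / 0.0311 = 1.1704
E[R] = Rf + β(Rm − Rf) = 4.1% + 1.1704 × (4.0% − 4.1%) = 3.9830%
α = Rp − E[R] = 23.1% − 3.9830% = 19.1170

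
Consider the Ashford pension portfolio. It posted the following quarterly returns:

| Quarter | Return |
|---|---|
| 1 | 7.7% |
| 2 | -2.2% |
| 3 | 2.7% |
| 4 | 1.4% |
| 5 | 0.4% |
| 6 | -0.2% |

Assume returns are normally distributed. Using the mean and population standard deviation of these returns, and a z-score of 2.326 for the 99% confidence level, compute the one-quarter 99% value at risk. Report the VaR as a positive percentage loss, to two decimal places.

5.57

Mean return r̄ = 9.80 / 6 = 1.6333%
Population σ = √[Σ(r − r̄)² / 6] = √[57.5733 / 6] = √9.5956 = 3.0977%
VaR = −(r̄ − z·σ) = −(1.6333 − 2.326 × 3.0977) = −(-5.5720) = 5.5720%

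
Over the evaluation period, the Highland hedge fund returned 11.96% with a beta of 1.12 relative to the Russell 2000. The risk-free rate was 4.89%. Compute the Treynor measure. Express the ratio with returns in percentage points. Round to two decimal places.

Treynor = (Rp − Rf) / β = (11.96% − 4.89%) / 1.12 = 7.07 / 1.12 = 6.3125

6.31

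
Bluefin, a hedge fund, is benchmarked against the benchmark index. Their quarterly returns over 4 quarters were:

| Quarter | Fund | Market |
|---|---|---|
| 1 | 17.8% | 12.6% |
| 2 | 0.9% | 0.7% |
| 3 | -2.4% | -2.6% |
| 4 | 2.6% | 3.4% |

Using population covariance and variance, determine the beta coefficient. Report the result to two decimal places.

r̄p = 4.7250%,  r̄m = 3.5250%
Cov = Σ(rp − r̄p)(rm − r̄m) / 4 = 43.3419
Var(rm) = Σ(rm − r̄m)² / 4 = 31.9669
β = Cov / Var = 43.3419 / 31.9669 = 1.3558

1.36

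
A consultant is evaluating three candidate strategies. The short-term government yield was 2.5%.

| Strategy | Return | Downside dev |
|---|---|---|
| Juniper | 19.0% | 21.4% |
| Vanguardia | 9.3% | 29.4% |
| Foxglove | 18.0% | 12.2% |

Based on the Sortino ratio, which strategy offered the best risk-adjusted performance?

Foxglove

Juniper: Sortino ratio = (19.0% − 2.5%) / 21.4% = 0.771
Vanguardia: Sortino ratio = (9.3% − 2.5%) / 29.4% = 0.231
Foxglove: Sortino ratio = (18.0% − 2.5%) / 12.2% = 1.270
Highest: Foxglove (1.270).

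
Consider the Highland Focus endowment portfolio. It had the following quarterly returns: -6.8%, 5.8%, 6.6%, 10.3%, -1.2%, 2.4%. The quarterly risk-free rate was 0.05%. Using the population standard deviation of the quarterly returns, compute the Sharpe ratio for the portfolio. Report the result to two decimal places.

r̄ = (-6.8 + 5.8 + 6.6 + 10.3 − 1.2 + 2.4) / 6 = 17.10 / 6 = 2.8500%
Σ(r − r̄)² = (-6.8 − 2.8500)² + (5.8 − 2.8500)² + … = 187.9950
σ = √[187.9950 / 6] = 5.5975%
Sharpe = (r̄ − rf) / σ = (2.8500 − 0.05) / 5.5975 = 2.8000 / 5.5975 = 0.5002

0.50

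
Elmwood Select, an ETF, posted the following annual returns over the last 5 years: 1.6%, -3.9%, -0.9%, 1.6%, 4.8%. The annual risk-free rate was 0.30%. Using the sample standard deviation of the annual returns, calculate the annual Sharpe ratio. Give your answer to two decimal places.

0.10

r̄ = (1.6 − 3.9 − 0.9 + 1.6 + 4.8) / 5 = 3.20 / 5 = 0.6400%
Σ(r − r̄)² = (1.6 − 0.6400)² + (-3.9 − 0.6400)² + … = 42.1320
sample σ = √(42.1320 / 4) = √10.5330 = 3.2455%
Sharpe = (r̄ − rf) / σ = (0.6400 − 0.3) / 3.2455 = 0.3400 / 3.2455 = 0.1048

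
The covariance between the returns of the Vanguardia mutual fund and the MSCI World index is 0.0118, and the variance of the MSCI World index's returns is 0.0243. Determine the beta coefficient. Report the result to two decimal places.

0.49

β = Cov(Rp, Rm) / Var(Rm) = 0.0118 / 0.0243 = 0.4856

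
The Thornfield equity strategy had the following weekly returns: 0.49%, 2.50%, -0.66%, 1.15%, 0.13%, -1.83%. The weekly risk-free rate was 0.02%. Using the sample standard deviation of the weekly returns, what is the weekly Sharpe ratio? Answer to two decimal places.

0.19

Mean return μ = 1.780 / 6 = 0.2967%
Σ(r − μ)² = (0.49 − 0.2967)² + (2.5 − 0.2967)² + (-0.66 − 0.2967)² + … = 11.0859
σ = √[11.0859 / 5] = 1.4890%
Sharpe = (μ − rf) / σ = (0.2967 − 0.02) / 1.4890 = 0.2767 / 1.4890 = 0.1858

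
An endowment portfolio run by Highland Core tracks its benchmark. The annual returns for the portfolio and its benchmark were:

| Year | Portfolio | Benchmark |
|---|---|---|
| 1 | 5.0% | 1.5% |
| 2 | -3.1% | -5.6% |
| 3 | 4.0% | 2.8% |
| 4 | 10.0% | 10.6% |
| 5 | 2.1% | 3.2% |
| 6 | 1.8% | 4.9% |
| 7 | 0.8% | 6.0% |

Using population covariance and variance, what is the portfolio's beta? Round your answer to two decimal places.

r̄p = 2.9429%,  r̄m = 3.3429%
Cov = Σ(rp − r̄p)(rm − r̄m) / 7 = 13.3624
Var(rm) = Σ(rm − r̄m)² / 7 = 20.8339
β = Cov / Var = 13.3624 / 20.8339 = 0.6414

0.64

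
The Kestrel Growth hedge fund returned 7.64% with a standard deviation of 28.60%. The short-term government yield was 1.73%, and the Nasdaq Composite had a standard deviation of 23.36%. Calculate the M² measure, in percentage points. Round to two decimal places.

6.56

Sharpe = (Rp − Rf) / σp = (7.64% − 1.73%) / 28.60% = 0.2066
M² = Rf + Sharpe × σm = 1.73% + 0.2066 × 23.36% = 6.5562%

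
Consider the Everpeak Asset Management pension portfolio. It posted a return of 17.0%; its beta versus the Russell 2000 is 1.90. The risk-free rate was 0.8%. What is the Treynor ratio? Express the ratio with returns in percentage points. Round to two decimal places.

Treynor = (Rp − Rf) / β = (17.0% − 0.8%) / 1.90 = 16.20 / 1.90 = 8.5263

8.53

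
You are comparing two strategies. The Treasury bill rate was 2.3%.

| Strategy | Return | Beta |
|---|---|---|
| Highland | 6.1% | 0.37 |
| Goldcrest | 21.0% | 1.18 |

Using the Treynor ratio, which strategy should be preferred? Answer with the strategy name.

Highland: Treynor = (6.1% − 2.3%) / 0.37 = 10.270
Goldcrest: Treynor = (21.0% − 2.3%) / 1.18 = 15.847
Highest: Goldcrest (15.847).

Goldcrest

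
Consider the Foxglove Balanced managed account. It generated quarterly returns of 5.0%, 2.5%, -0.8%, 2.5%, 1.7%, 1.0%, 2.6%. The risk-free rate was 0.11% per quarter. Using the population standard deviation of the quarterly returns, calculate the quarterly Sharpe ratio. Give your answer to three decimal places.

1.198

r̄ = (5 + 2.5 − 0.8 + 2.5 + 1.7 + 1 + 2.6) / 7 = 2.0714%
Σ(r − r̄)² = (5 − 2.0714)² + (2.5 − 2.0714)² + (-0.8 − 2.0714)² + … = 18.7543
σ = √[18.7543 / 7] = 1.6368%
Sharpe = (r̄ − rf) / σ = (2.0714 − 0.11) / 1.6368 = 1.9614 / 1.6368 = 1.1983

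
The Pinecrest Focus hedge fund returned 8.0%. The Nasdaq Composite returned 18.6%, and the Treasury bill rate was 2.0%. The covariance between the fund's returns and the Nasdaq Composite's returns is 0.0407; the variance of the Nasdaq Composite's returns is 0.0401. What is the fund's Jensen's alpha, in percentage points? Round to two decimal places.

-10.85

β = Cov / Var = 0.0407 / 0.0401 = 1.0150
E[R] = Rf + β(Rm − Rf) = 2.0% + 1.0150 × (18.6% − 2.0%) = 18.8490%
α = Rp − E[R] = 8.0% − 18.8490% = -10.8490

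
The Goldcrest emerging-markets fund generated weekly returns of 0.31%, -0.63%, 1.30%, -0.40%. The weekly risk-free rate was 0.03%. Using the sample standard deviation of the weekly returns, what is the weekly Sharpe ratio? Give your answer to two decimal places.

0.13

μ = (0.31 − 0.63 + 1.3 − 0.4) / 4 = 0.1450%
Σ(r − μ)² = 2.2589; sample σ = √(2.2589/3) = 0.8677%
Sharpe = (μ − rf) / σ = (0.1450 − 0.03) / 0.8677 = 0.1150 / 0.8677 = 0.1325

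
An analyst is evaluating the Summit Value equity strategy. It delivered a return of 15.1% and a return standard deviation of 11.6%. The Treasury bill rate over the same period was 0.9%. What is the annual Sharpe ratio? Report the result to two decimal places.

1.22

Sharpe = (Rp − Rf) / σp = (15.1% − 0.9%) / 11.6% = 14.20% / 11.6% = 1.2241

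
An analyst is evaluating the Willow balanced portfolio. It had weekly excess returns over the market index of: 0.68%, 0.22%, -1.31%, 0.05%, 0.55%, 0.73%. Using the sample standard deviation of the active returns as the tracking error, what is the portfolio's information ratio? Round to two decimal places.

0.20

r̄ = (0.68 + 0.22 − 1.31 + 0.05 + 0.55 + 0.73) / 6 = 0.1533%
Sample std dev = √[2.9237 / 5] = 0.7647%
IR = r̄ / tracking error = 0.1533 / 0.7647 = 0.2005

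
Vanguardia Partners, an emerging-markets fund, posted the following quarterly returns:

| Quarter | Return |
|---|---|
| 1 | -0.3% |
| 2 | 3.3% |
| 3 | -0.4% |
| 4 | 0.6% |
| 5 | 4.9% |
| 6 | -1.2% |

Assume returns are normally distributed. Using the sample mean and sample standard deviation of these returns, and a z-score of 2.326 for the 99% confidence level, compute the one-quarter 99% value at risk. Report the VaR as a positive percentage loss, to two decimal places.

4.45

Mean return r̄ = 6.90 / 6 = 1.1500%
Σ(r − r̄)² = 29.0150; sample σ = √(29.0150/5) = 2.4089%
VaR = −(r̄ − z·σ) = −(1.1500 − 2.326 × 2.4089) = −(-4.4531) = 4.4531%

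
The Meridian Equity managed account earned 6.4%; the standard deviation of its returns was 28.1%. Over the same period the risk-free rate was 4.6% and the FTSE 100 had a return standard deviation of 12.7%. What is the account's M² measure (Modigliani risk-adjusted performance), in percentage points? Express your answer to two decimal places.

5.41

Sharpe = (Rp − Rf) / σp = (6.4% − 4.6%) / 28.1% = 0.0641
M² = Rf + Sharpe × σm = 4.6% + 0.0641 × 12.7% = 5.4141%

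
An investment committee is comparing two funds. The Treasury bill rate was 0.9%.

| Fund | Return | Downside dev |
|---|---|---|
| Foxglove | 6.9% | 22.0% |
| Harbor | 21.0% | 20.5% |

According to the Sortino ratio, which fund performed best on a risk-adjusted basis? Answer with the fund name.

Harbor

Foxglove: Sortino ratio = (6.9% − 0.9%) / 22.0% = 0.273
Harbor: Sortino ratio = (21.0% − 0.9%) / 20.5% = 0.980
Highest: Harbor (0.980).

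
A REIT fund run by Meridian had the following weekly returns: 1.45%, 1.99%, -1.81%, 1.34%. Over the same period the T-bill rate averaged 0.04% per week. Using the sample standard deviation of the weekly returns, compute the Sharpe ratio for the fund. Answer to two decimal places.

μ = (1.45 + 1.99 − 1.81 + 1.34) / 4 = 0.7425%
Σ(r − μ)² = 8.9291; sample σ = √(8.9291/3) = 1.7252%
Sharpe = (μ − rf) / σ = (0.7425 − 0.04) / 1.7252 = 0.7025 / 1.7252 = 0.4072

0.41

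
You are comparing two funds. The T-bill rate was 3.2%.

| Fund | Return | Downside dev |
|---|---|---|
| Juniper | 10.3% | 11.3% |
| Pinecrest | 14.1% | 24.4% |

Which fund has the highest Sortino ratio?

Juniper

Juniper: Sortino ratio = (10.3% − 3.2%) / 11.3% = 0.628
Pinecrest: Sortino ratio = (14.1% − 3.2%) / 24.4% = 0.447
Highest: Juniper (0.628).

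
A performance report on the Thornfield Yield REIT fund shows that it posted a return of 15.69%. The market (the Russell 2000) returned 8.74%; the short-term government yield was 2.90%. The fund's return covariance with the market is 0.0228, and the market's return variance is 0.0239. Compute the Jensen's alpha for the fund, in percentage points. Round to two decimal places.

β = Cov / Var = 0.0228 / 0.0239 = 0.9540
E[R] = Rf + β(Rm − Rf) = 2.90% + 0.9540 × (8.74% − 2.90%) = 8.4714%
α = Rp − E[R] = 15.69% − 8.4714% = 7.2186

7.22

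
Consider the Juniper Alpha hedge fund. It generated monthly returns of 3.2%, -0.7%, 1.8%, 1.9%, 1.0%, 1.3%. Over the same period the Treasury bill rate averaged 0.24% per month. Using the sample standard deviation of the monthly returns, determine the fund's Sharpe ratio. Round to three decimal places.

r̄ = (3.2 − 0.7 + 1.8 + 1.9 + 1 + 1.3) / 6 = 8.50 / 6 = 1.4167%
Σ(r − r̄)² = (3.2 − 1.4167)² + (-0.7 − 1.4167)² + (1.8 − 1.4167)² + … = 8.2283
sample σ = √(8.2283 / 5) = √1.6457 = 1.2828%
Sharpe = (r̄ − rf) / σ = (1.4167 − 0.24) / 1.2828 = 1.1767 / 1.2828 = 0.9173

0.917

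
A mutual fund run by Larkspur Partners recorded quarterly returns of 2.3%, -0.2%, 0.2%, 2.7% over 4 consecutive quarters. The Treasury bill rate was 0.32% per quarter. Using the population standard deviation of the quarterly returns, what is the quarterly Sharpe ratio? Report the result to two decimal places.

μ = (2.3 − 0.2 + 0.2 + 2.7) / 4 = 5.00 / 4 = 1.2500%
Population std dev = √[6.4100 / 4] = 1.2659%
Sharpe = (μ − rf) / σ = (1.2500 − 0.32) / 1.2659 = 0.9300 / 1.2659 = 0.7347

0.73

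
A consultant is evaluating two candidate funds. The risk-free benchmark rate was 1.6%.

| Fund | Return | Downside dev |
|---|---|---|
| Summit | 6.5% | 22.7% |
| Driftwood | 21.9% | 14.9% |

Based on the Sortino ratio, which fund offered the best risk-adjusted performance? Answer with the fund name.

Driftwood

Summit: Sortino ratio = (6.5% − 1.6%) / 22.7% = 0.216
Driftwood: Sortino ratio = (21.9% − 1.6%) / 14.9% = 1.362
Highest: Driftwood (1.362).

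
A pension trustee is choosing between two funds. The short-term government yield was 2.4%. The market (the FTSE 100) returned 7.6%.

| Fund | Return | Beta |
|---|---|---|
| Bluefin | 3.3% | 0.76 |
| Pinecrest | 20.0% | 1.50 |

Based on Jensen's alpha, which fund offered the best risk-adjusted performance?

Pinecrest

Bluefin: α = 3.3% − [2.4% + 0.76 × (7.6% − 2.4%)] = -3.052
Pinecrest: α = 20.0% − [2.4% + 1.50 × (7.6% − 2.4%)] = 9.800
Highest: Pinecrest (9.800).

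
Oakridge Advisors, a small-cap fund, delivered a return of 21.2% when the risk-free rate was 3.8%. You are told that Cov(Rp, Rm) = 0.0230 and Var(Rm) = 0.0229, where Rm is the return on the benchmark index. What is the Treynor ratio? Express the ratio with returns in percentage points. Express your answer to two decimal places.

β = Cov / Var = 0.0230 / 0.0229 = 1.0044
Treynor = (Rp − Rf) / β = (21.2% − 3.8%) / 1.0044 = 17.40 / 1.0044 = 17.3238

17.32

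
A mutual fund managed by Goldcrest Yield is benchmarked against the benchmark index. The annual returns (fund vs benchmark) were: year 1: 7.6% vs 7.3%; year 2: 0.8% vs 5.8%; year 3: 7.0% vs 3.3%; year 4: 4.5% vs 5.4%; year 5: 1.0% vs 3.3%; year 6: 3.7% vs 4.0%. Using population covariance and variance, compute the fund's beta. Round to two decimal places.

0.50

r̄p = 4.1000%,  r̄m = 4.8500%
Cov = Σ(rp − r̄p)(rm − r̄m) / 6 = 1.0517
Var(rm) = Σ(rm − r̄m)² / 6 = 2.1225
β = Cov / Var = 1.0517 / 2.1225 = 0.4955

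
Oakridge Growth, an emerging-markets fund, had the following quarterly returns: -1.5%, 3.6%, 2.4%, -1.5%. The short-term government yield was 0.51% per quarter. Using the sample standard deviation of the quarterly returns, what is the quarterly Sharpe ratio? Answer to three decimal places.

μ = (-1.5 + 3.6 + 2.4 − 1.5) / 4 = 0.7500%
Σ(r − μ)² = (-1.5 − 0.7500)² + (3.6 − 0.7500)² + (2.4 − 0.7500)² + … = 20.9700
σ = √[20.9700 / 3] = 2.6439%
Sharpe = (μ − rf) / σ = (0.7500 − 0.51) / 2.6439 = 0.2400 / 2.6439 = 0.0908

0.091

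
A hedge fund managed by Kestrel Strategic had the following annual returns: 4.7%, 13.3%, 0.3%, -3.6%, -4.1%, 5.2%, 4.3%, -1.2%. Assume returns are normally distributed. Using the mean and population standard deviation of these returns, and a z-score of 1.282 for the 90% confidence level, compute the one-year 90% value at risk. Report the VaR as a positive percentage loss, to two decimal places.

4.53

r̄ = (4.7 + 13.3 + 0.3 − 3.6 − 4.1 + 5.2 + 4.3 − 1.2) / 8 = 18.90 / 8 = 2.3625%
Σ(r − r̄)² = (4.7 − 2.3625)² + (13.3 − 2.3625)² + … = 231.1588
population σ = √(231.1588 / 8) = √28.8949 = 5.3754%
VaR = −(r̄ − z·σ) = −(2.3625 − 1.282 × 5.3754) = −(-4.5288) = 4.5288%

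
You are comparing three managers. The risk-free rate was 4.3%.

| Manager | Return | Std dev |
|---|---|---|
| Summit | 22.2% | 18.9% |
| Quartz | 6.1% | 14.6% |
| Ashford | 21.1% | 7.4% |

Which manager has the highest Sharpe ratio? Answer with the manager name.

Summit: Sharpe ratio = (22.2% − 4.3%) / 18.9% = 0.947
Quartz: Sharpe ratio = (6.1% − 4.3%) / 14.6% = 0.123
Ashford: Sharpe ratio = (21.1% − 4.3%) / 7.4% = 2.270
Highest: Ashford (2.270).

Ashford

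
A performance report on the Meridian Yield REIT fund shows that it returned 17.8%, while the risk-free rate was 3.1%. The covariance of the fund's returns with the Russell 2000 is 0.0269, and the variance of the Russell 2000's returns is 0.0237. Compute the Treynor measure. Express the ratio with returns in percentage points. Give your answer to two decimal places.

β = Cov / Var = 0.0269 / 0.0237 = 1.1350
Treynor = (Rp − Rf) / β = (17.8% − 3.1%) / 1.1350 = 14.70 / 1.1350 = 12.9515

12.95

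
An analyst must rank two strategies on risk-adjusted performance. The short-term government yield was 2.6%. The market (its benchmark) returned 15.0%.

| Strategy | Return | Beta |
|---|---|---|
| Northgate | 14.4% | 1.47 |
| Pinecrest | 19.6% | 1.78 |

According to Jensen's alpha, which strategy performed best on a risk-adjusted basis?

Pinecrest

Northgate: α = 14.4% − [2.6% + 1.47 × (15.0% − 2.6%)] = -6.428
Pinecrest: α = 19.6% − [2.6% + 1.78 × (15.0% − 2.6%)] = -5.072
Highest: Pinecrest (-5.072).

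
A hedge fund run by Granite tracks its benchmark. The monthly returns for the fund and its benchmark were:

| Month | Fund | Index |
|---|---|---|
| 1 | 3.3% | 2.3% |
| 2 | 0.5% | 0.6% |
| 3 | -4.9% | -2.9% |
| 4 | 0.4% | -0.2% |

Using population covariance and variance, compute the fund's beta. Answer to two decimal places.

r̄p = -0.1750%,  r̄m = -0.0500%
Cov = Σ(rp − r̄p)(rm − r̄m) / 4 = 5.4963
Var(rm) = Σ(rm − r̄m)² / 4 = 3.5225
β = Cov / Var = 5.4963 / 3.5225 = 1.5603

1.56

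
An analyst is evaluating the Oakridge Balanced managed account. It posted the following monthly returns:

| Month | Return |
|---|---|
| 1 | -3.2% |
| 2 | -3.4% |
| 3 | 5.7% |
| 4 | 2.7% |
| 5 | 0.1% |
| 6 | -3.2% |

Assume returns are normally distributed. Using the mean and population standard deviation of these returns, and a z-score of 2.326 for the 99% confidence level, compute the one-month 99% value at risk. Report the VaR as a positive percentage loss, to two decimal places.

8.25

μ = (-3.2 − 3.4 + 5.7 + 2.7 + 0.1 − 3.2) / 6 = -1.30 / 6 = -0.2167%
Population std dev = √[71.5483 / 6] = 3.4532%
VaR = −(μ − z·σ) = −(-0.2167 − 2.326 × 3.4532) = −(-8.2488) = 8.2488%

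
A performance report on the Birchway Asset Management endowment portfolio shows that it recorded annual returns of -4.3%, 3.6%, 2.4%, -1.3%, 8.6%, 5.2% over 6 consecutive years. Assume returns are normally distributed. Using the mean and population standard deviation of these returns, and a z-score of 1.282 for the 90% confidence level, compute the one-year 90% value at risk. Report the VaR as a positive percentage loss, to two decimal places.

3.03

Mean return μ = 14.20 / 6 = 2.3667%
Population σ = √[Σ(r − μ)² / 6] = √[106.2933 / 6] = √17.7156 = 4.2090%
VaR = −(μ − z·σ) = −(2.3667 − 1.282 × 4.2090) = −(-3.0292) = 3.0292%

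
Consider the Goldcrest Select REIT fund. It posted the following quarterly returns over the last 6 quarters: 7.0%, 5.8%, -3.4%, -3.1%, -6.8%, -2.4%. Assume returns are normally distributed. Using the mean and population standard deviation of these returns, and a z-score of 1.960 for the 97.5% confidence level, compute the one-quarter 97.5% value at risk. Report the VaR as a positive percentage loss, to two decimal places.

r̄ = (7 + 5.8 − 3.4 − 3.1 − 6.8 − 2.4) / 6 = -0.4833%
Σ(r − r̄)² = 154.4083; population σ = √(154.4083/6) = 5.0729%
VaR = −(r̄ − z·σ) = −(-0.4833 − 1.960 × 5.0729) = −(-10.4262) = 10.4262%

10.43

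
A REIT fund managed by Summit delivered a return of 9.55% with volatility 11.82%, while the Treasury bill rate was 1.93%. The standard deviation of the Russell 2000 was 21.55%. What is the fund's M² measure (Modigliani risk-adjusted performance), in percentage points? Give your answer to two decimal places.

Sharpe = (Rp − Rf) / σp = (9.55% − 1.93%) / 11.82% = 0.6447
M² = Rf + Sharpe × σm = 1.93% + 0.6447 × 21.55% = 15.8233%

15.82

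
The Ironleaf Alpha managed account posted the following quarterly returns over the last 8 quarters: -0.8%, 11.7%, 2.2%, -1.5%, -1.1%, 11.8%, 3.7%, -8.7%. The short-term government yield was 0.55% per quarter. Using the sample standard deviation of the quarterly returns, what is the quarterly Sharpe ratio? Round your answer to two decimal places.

0.23

Mean return μ = 17.30 / 8 = 2.1625%
Sample σ = √[Σ(r − μ)² / 7] = √[337.0388 / 7] = √48.1484 = 6.9389%
Sharpe = (μ − rf) / σ = (2.1625 − 0.55) / 6.9389 = 1.6125 / 6.9389 = 0.2324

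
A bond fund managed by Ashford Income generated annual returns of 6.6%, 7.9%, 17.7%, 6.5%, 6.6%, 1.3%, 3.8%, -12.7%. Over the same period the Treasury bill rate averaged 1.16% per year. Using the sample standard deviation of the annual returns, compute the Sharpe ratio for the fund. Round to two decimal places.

Mean return r̄ = 37.70 / 8 = 4.7125%
Σ(r − r̄)² = 504.8288; sample σ = √(504.8288/7) = 8.4923%
Sharpe = (r̄ − rf) / σ = (4.7125 − 1.16) / 8.4923 = 3.5525 / 8.4923 = 0.4183

0.42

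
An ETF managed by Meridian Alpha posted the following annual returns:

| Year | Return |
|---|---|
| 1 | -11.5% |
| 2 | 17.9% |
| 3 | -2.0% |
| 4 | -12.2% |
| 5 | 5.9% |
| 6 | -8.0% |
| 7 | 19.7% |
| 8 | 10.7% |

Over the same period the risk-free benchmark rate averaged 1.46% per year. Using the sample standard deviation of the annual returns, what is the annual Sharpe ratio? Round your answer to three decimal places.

μ = (-11.5 + 17.9 − 2 − 12.2 + 5.9 − 8 + 19.7 + 10.7) / 8 = 2.5625%
Sample std dev = √[1154.3588 / 7] = 12.8417%
Sharpe = (μ − rf) / σ = (2.5625 − 1.46) / 12.8417 = 1.1025 / 12.8417 = 0.0859

0.086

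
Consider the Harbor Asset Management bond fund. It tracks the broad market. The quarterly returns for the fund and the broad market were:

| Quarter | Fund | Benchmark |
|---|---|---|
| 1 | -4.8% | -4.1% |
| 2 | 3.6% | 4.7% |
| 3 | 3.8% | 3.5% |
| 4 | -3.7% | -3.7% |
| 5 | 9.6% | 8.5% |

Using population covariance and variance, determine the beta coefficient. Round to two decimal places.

r̄p = 1.7000%,  r̄m = 1.7800%
Cov = Σ(rp − r̄p)(rm − r̄m) / 5 = 26.0120
Var(rm) = Σ(rm − r̄m)² / 5 = 24.2496
β = Cov / Var = 26.0120 / 24.2496 = 1.0727

1.07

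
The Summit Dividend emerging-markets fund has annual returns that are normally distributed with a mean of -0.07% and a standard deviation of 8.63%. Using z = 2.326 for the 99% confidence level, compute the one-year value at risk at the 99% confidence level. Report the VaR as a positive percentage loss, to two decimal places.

VaR (as % loss) = −(μ − z·σ) = −(-0.07% − 2.326 × 8.63%) = −(-20.14338%) = 20.14338%

20.14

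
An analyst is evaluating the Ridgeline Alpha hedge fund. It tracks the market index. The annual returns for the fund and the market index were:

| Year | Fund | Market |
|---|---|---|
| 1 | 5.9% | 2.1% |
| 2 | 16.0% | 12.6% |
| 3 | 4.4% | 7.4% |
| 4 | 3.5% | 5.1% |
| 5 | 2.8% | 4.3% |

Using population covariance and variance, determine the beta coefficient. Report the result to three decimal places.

1.111

r̄p = 6.5200%,  r̄m = 6.3000%
Cov = Σ(rp − r̄p)(rm − r̄m) / 5 = 14.2120
Var(rm) = Σ(rm − r̄m)² / 5 = 12.7960
β = Cov / Var = 14.2120 / 12.7960 = 1.1107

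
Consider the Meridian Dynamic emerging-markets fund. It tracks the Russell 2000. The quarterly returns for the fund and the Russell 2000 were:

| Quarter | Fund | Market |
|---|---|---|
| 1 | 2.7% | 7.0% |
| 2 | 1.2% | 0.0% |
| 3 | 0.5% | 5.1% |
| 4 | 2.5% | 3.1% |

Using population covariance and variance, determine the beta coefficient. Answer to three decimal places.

r̄p = 1.7250%,  r̄m = 3.8000%
Cov = Σ(rp − r̄p)(rm − r̄m) / 4 = 0.7450
Var(rm) = Σ(rm − r̄m)² / 4 = 6.7150
β = Cov / Var = 0.7450 / 6.7150 = 0.1109

0.111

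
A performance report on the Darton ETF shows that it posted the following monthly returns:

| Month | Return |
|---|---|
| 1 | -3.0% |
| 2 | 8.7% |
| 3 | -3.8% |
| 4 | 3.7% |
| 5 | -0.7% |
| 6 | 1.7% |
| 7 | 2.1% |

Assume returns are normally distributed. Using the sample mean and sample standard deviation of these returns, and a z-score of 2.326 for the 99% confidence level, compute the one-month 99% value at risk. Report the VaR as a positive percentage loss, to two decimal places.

r̄ = (-3 + 8.7 − 3.8 + 3.7 − 0.7 + 1.7 + 2.1) / 7 = 8.70 / 7 = 1.2429%
Sample std dev = √[109.7971 / 6] = 4.2778%
VaR = −(r̄ − z·σ) = −(1.2429 − 2.326 × 4.2778) = −(-8.7073) = 8.7073%

8.71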